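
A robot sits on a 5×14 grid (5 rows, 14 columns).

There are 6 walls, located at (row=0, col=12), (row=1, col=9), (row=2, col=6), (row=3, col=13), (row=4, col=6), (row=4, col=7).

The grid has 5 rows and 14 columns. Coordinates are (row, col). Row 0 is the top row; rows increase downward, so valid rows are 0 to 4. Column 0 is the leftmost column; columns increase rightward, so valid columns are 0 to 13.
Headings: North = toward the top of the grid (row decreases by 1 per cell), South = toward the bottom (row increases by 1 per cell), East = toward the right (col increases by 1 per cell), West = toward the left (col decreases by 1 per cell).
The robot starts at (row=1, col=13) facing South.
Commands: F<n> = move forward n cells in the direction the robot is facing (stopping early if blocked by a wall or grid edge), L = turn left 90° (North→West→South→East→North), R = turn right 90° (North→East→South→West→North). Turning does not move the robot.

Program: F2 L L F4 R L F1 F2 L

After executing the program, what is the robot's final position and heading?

Answer: Final position: (row=0, col=13), facing West

Derivation:
Start: (row=1, col=13), facing South
  F2: move forward 1/2 (blocked), now at (row=2, col=13)
  L: turn left, now facing East
  L: turn left, now facing North
  F4: move forward 2/4 (blocked), now at (row=0, col=13)
  R: turn right, now facing East
  L: turn left, now facing North
  F1: move forward 0/1 (blocked), now at (row=0, col=13)
  F2: move forward 0/2 (blocked), now at (row=0, col=13)
  L: turn left, now facing West
Final: (row=0, col=13), facing West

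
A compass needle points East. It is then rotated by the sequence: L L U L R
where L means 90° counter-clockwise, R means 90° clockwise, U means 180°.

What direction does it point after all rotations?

Answer: Final heading: East

Derivation:
Start: East
  L (left (90° counter-clockwise)) -> North
  L (left (90° counter-clockwise)) -> West
  U (U-turn (180°)) -> East
  L (left (90° counter-clockwise)) -> North
  R (right (90° clockwise)) -> East
Final: East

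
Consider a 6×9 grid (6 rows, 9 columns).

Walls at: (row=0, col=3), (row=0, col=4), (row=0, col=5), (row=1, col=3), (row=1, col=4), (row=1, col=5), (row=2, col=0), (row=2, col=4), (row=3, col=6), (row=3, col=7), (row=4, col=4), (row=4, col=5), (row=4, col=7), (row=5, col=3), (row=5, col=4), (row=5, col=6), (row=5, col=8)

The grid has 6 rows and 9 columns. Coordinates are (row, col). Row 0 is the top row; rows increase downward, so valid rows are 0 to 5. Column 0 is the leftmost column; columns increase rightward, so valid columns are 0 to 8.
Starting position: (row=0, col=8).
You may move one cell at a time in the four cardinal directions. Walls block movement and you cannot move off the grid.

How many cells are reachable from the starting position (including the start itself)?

Answer: Reachable cells: 34

Derivation:
BFS flood-fill from (row=0, col=8):
  Distance 0: (row=0, col=8)
  Distance 1: (row=0, col=7), (row=1, col=8)
  Distance 2: (row=0, col=6), (row=1, col=7), (row=2, col=8)
  Distance 3: (row=1, col=6), (row=2, col=7), (row=3, col=8)
  Distance 4: (row=2, col=6), (row=4, col=8)
  Distance 5: (row=2, col=5)
  Distance 6: (row=3, col=5)
  Distance 7: (row=3, col=4)
  Distance 8: (row=3, col=3)
  Distance 9: (row=2, col=3), (row=3, col=2), (row=4, col=3)
  Distance 10: (row=2, col=2), (row=3, col=1), (row=4, col=2)
  Distance 11: (row=1, col=2), (row=2, col=1), (row=3, col=0), (row=4, col=1), (row=5, col=2)
  Distance 12: (row=0, col=2), (row=1, col=1), (row=4, col=0), (row=5, col=1)
  Distance 13: (row=0, col=1), (row=1, col=0), (row=5, col=0)
  Distance 14: (row=0, col=0)
Total reachable: 34 (grid has 37 open cells total)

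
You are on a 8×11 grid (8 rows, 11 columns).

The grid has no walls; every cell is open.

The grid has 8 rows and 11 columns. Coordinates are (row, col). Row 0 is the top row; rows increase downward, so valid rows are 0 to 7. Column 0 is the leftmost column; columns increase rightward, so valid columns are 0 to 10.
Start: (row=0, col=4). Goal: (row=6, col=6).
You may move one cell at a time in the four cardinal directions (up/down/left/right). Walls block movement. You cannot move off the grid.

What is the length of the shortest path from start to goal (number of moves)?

Answer: Shortest path length: 8

Derivation:
BFS from (row=0, col=4) until reaching (row=6, col=6):
  Distance 0: (row=0, col=4)
  Distance 1: (row=0, col=3), (row=0, col=5), (row=1, col=4)
  Distance 2: (row=0, col=2), (row=0, col=6), (row=1, col=3), (row=1, col=5), (row=2, col=4)
  Distance 3: (row=0, col=1), (row=0, col=7), (row=1, col=2), (row=1, col=6), (row=2, col=3), (row=2, col=5), (row=3, col=4)
  Distance 4: (row=0, col=0), (row=0, col=8), (row=1, col=1), (row=1, col=7), (row=2, col=2), (row=2, col=6), (row=3, col=3), (row=3, col=5), (row=4, col=4)
  Distance 5: (row=0, col=9), (row=1, col=0), (row=1, col=8), (row=2, col=1), (row=2, col=7), (row=3, col=2), (row=3, col=6), (row=4, col=3), (row=4, col=5), (row=5, col=4)
  Distance 6: (row=0, col=10), (row=1, col=9), (row=2, col=0), (row=2, col=8), (row=3, col=1), (row=3, col=7), (row=4, col=2), (row=4, col=6), (row=5, col=3), (row=5, col=5), (row=6, col=4)
  Distance 7: (row=1, col=10), (row=2, col=9), (row=3, col=0), (row=3, col=8), (row=4, col=1), (row=4, col=7), (row=5, col=2), (row=5, col=6), (row=6, col=3), (row=6, col=5), (row=7, col=4)
  Distance 8: (row=2, col=10), (row=3, col=9), (row=4, col=0), (row=4, col=8), (row=5, col=1), (row=5, col=7), (row=6, col=2), (row=6, col=6), (row=7, col=3), (row=7, col=5)  <- goal reached here
One shortest path (8 moves): (row=0, col=4) -> (row=0, col=5) -> (row=0, col=6) -> (row=1, col=6) -> (row=2, col=6) -> (row=3, col=6) -> (row=4, col=6) -> (row=5, col=6) -> (row=6, col=6)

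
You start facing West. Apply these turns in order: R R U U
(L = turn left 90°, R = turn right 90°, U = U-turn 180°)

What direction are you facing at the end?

Answer: Final heading: East

Derivation:
Start: West
  R (right (90° clockwise)) -> North
  R (right (90° clockwise)) -> East
  U (U-turn (180°)) -> West
  U (U-turn (180°)) -> East
Final: East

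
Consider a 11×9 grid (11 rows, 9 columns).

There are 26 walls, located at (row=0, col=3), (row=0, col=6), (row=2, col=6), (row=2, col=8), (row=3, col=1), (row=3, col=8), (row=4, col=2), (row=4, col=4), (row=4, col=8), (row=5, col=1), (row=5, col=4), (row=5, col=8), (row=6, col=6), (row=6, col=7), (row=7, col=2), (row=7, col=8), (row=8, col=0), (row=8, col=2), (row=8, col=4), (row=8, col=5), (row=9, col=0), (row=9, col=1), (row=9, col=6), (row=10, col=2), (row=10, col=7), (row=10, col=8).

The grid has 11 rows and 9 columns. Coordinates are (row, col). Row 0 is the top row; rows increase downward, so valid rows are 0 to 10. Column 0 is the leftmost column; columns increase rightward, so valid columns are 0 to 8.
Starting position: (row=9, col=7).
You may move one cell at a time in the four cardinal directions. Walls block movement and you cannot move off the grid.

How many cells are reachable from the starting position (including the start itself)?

Answer: Reachable cells: 70

Derivation:
BFS flood-fill from (row=9, col=7):
  Distance 0: (row=9, col=7)
  Distance 1: (row=8, col=7), (row=9, col=8)
  Distance 2: (row=7, col=7), (row=8, col=6), (row=8, col=8)
  Distance 3: (row=7, col=6)
  Distance 4: (row=7, col=5)
  Distance 5: (row=6, col=5), (row=7, col=4)
  Distance 6: (row=5, col=5), (row=6, col=4), (row=7, col=3)
  Distance 7: (row=4, col=5), (row=5, col=6), (row=6, col=3), (row=8, col=3)
  Distance 8: (row=3, col=5), (row=4, col=6), (row=5, col=3), (row=5, col=7), (row=6, col=2), (row=9, col=3)
  Distance 9: (row=2, col=5), (row=3, col=4), (row=3, col=6), (row=4, col=3), (row=4, col=7), (row=5, col=2), (row=6, col=1), (row=9, col=2), (row=9, col=4), (row=10, col=3)
  Distance 10: (row=1, col=5), (row=2, col=4), (row=3, col=3), (row=3, col=7), (row=6, col=0), (row=7, col=1), (row=9, col=5), (row=10, col=4)
  Distance 11: (row=0, col=5), (row=1, col=4), (row=1, col=6), (row=2, col=3), (row=2, col=7), (row=3, col=2), (row=5, col=0), (row=7, col=0), (row=8, col=1), (row=10, col=5)
  Distance 12: (row=0, col=4), (row=1, col=3), (row=1, col=7), (row=2, col=2), (row=4, col=0), (row=10, col=6)
  Distance 13: (row=0, col=7), (row=1, col=2), (row=1, col=8), (row=2, col=1), (row=3, col=0), (row=4, col=1)
  Distance 14: (row=0, col=2), (row=0, col=8), (row=1, col=1), (row=2, col=0)
  Distance 15: (row=0, col=1), (row=1, col=0)
  Distance 16: (row=0, col=0)
Total reachable: 70 (grid has 73 open cells total)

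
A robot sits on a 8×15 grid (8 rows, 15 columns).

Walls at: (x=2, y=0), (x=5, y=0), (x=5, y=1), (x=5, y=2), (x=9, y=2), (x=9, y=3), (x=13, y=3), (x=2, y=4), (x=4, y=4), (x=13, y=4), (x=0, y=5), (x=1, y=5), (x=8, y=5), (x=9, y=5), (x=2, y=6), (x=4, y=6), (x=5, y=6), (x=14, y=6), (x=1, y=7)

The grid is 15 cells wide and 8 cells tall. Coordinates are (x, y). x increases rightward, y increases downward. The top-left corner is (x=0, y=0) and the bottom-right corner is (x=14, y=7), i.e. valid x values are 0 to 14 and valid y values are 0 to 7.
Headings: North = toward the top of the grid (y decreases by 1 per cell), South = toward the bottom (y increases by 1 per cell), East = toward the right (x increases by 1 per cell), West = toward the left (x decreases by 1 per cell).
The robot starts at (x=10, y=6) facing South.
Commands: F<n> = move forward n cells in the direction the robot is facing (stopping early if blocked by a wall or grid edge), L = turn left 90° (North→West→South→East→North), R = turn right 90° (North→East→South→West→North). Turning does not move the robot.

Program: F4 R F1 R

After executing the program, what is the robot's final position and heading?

Answer: Final position: (x=9, y=7), facing North

Derivation:
Start: (x=10, y=6), facing South
  F4: move forward 1/4 (blocked), now at (x=10, y=7)
  R: turn right, now facing West
  F1: move forward 1, now at (x=9, y=7)
  R: turn right, now facing North
Final: (x=9, y=7), facing North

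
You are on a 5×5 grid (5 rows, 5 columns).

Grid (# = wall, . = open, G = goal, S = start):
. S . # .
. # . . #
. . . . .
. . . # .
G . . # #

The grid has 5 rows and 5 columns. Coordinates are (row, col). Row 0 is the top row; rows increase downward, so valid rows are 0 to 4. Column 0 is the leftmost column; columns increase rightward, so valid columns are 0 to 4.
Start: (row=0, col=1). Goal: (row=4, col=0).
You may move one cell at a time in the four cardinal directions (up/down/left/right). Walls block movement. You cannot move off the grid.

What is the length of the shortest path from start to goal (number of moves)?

BFS from (row=0, col=1) until reaching (row=4, col=0):
  Distance 0: (row=0, col=1)
  Distance 1: (row=0, col=0), (row=0, col=2)
  Distance 2: (row=1, col=0), (row=1, col=2)
  Distance 3: (row=1, col=3), (row=2, col=0), (row=2, col=2)
  Distance 4: (row=2, col=1), (row=2, col=3), (row=3, col=0), (row=3, col=2)
  Distance 5: (row=2, col=4), (row=3, col=1), (row=4, col=0), (row=4, col=2)  <- goal reached here
One shortest path (5 moves): (row=0, col=1) -> (row=0, col=0) -> (row=1, col=0) -> (row=2, col=0) -> (row=3, col=0) -> (row=4, col=0)

Answer: Shortest path length: 5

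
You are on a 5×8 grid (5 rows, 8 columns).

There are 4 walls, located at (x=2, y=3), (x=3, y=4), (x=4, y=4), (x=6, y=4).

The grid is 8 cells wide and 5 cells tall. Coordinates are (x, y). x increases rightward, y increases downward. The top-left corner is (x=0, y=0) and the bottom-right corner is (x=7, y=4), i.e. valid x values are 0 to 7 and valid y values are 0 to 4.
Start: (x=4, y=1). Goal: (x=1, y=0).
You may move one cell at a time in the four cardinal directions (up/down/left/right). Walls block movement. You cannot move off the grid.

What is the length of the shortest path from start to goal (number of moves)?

BFS from (x=4, y=1) until reaching (x=1, y=0):
  Distance 0: (x=4, y=1)
  Distance 1: (x=4, y=0), (x=3, y=1), (x=5, y=1), (x=4, y=2)
  Distance 2: (x=3, y=0), (x=5, y=0), (x=2, y=1), (x=6, y=1), (x=3, y=2), (x=5, y=2), (x=4, y=3)
  Distance 3: (x=2, y=0), (x=6, y=0), (x=1, y=1), (x=7, y=1), (x=2, y=2), (x=6, y=2), (x=3, y=3), (x=5, y=3)
  Distance 4: (x=1, y=0), (x=7, y=0), (x=0, y=1), (x=1, y=2), (x=7, y=2), (x=6, y=3), (x=5, y=4)  <- goal reached here
One shortest path (4 moves): (x=4, y=1) -> (x=3, y=1) -> (x=2, y=1) -> (x=1, y=1) -> (x=1, y=0)

Answer: Shortest path length: 4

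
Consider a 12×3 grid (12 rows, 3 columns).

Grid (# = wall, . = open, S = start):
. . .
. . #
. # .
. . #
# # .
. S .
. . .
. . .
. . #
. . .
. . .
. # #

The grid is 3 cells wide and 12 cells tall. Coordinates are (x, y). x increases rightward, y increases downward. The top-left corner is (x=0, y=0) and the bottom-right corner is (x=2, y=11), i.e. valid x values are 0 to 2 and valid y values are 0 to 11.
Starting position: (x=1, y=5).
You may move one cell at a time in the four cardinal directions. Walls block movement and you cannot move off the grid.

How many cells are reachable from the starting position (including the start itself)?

Answer: Reachable cells: 19

Derivation:
BFS flood-fill from (x=1, y=5):
  Distance 0: (x=1, y=5)
  Distance 1: (x=0, y=5), (x=2, y=5), (x=1, y=6)
  Distance 2: (x=2, y=4), (x=0, y=6), (x=2, y=6), (x=1, y=7)
  Distance 3: (x=0, y=7), (x=2, y=7), (x=1, y=8)
  Distance 4: (x=0, y=8), (x=1, y=9)
  Distance 5: (x=0, y=9), (x=2, y=9), (x=1, y=10)
  Distance 6: (x=0, y=10), (x=2, y=10)
  Distance 7: (x=0, y=11)
Total reachable: 19 (grid has 28 open cells total)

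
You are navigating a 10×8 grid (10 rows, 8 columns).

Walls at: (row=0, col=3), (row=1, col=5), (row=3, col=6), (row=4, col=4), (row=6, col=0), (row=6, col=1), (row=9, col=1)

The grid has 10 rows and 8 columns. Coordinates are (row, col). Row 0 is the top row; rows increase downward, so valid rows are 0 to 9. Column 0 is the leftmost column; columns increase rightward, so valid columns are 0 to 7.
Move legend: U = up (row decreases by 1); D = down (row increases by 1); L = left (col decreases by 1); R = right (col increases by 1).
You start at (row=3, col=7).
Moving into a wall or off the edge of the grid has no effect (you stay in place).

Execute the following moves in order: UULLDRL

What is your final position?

Start: (row=3, col=7)
  U (up): (row=3, col=7) -> (row=2, col=7)
  U (up): (row=2, col=7) -> (row=1, col=7)
  L (left): (row=1, col=7) -> (row=1, col=6)
  L (left): blocked, stay at (row=1, col=6)
  D (down): (row=1, col=6) -> (row=2, col=6)
  R (right): (row=2, col=6) -> (row=2, col=7)
  L (left): (row=2, col=7) -> (row=2, col=6)
Final: (row=2, col=6)

Answer: Final position: (row=2, col=6)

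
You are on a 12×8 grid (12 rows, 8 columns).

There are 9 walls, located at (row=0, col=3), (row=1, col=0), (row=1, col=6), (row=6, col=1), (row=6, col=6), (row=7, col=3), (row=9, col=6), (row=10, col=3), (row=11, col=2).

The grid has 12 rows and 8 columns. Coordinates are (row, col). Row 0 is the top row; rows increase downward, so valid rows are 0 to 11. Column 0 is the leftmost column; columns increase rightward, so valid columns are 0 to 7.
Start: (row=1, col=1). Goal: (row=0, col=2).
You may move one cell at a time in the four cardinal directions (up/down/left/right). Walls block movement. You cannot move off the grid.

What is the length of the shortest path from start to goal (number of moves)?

Answer: Shortest path length: 2

Derivation:
BFS from (row=1, col=1) until reaching (row=0, col=2):
  Distance 0: (row=1, col=1)
  Distance 1: (row=0, col=1), (row=1, col=2), (row=2, col=1)
  Distance 2: (row=0, col=0), (row=0, col=2), (row=1, col=3), (row=2, col=0), (row=2, col=2), (row=3, col=1)  <- goal reached here
One shortest path (2 moves): (row=1, col=1) -> (row=1, col=2) -> (row=0, col=2)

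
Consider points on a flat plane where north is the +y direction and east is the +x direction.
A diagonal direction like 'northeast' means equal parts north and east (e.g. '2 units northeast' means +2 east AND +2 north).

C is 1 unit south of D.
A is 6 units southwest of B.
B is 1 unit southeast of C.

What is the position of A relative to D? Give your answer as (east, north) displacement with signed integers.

Answer: A is at (east=-5, north=-8) relative to D.

Derivation:
Place D at the origin (east=0, north=0).
  C is 1 unit south of D: delta (east=+0, north=-1); C at (east=0, north=-1).
  B is 1 unit southeast of C: delta (east=+1, north=-1); B at (east=1, north=-2).
  A is 6 units southwest of B: delta (east=-6, north=-6); A at (east=-5, north=-8).
Therefore A relative to D: (east=-5, north=-8).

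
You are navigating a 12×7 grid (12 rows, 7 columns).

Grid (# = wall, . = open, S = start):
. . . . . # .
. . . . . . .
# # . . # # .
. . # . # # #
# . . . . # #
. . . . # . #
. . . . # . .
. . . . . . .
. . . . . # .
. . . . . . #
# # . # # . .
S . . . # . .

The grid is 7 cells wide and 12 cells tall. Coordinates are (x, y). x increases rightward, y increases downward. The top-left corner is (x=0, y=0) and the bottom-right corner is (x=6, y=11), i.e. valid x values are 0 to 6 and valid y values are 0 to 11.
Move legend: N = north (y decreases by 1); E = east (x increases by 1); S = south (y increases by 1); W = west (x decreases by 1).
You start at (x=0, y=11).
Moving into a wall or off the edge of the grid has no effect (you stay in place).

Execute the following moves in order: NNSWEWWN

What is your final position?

Start: (x=0, y=11)
  N (north): blocked, stay at (x=0, y=11)
  N (north): blocked, stay at (x=0, y=11)
  S (south): blocked, stay at (x=0, y=11)
  W (west): blocked, stay at (x=0, y=11)
  E (east): (x=0, y=11) -> (x=1, y=11)
  W (west): (x=1, y=11) -> (x=0, y=11)
  W (west): blocked, stay at (x=0, y=11)
  N (north): blocked, stay at (x=0, y=11)
Final: (x=0, y=11)

Answer: Final position: (x=0, y=11)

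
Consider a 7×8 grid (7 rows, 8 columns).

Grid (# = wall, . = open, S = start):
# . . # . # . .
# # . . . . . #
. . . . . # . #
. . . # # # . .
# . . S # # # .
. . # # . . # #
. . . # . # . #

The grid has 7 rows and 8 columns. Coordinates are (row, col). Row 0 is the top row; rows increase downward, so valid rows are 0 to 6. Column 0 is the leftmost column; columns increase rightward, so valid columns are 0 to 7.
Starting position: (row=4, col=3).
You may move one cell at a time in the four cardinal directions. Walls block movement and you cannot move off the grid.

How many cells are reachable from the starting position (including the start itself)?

BFS flood-fill from (row=4, col=3):
  Distance 0: (row=4, col=3)
  Distance 1: (row=4, col=2)
  Distance 2: (row=3, col=2), (row=4, col=1)
  Distance 3: (row=2, col=2), (row=3, col=1), (row=5, col=1)
  Distance 4: (row=1, col=2), (row=2, col=1), (row=2, col=3), (row=3, col=0), (row=5, col=0), (row=6, col=1)
  Distance 5: (row=0, col=2), (row=1, col=3), (row=2, col=0), (row=2, col=4), (row=6, col=0), (row=6, col=2)
  Distance 6: (row=0, col=1), (row=1, col=4)
  Distance 7: (row=0, col=4), (row=1, col=5)
  Distance 8: (row=1, col=6)
  Distance 9: (row=0, col=6), (row=2, col=6)
  Distance 10: (row=0, col=7), (row=3, col=6)
  Distance 11: (row=3, col=7)
  Distance 12: (row=4, col=7)
Total reachable: 30 (grid has 34 open cells total)

Answer: Reachable cells: 30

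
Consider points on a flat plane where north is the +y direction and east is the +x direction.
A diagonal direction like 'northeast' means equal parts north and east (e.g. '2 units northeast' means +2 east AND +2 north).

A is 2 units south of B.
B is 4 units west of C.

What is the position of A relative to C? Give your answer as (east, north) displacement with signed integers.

Place C at the origin (east=0, north=0).
  B is 4 units west of C: delta (east=-4, north=+0); B at (east=-4, north=0).
  A is 2 units south of B: delta (east=+0, north=-2); A at (east=-4, north=-2).
Therefore A relative to C: (east=-4, north=-2).

Answer: A is at (east=-4, north=-2) relative to C.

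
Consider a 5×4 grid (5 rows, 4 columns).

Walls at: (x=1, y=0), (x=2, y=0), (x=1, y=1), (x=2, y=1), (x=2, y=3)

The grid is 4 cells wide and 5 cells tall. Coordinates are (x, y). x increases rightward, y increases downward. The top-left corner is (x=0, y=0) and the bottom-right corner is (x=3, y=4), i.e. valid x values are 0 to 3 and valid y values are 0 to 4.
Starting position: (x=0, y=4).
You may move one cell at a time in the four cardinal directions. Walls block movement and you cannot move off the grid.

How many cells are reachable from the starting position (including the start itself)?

BFS flood-fill from (x=0, y=4):
  Distance 0: (x=0, y=4)
  Distance 1: (x=0, y=3), (x=1, y=4)
  Distance 2: (x=0, y=2), (x=1, y=3), (x=2, y=4)
  Distance 3: (x=0, y=1), (x=1, y=2), (x=3, y=4)
  Distance 4: (x=0, y=0), (x=2, y=2), (x=3, y=3)
  Distance 5: (x=3, y=2)
  Distance 6: (x=3, y=1)
  Distance 7: (x=3, y=0)
Total reachable: 15 (grid has 15 open cells total)

Answer: Reachable cells: 15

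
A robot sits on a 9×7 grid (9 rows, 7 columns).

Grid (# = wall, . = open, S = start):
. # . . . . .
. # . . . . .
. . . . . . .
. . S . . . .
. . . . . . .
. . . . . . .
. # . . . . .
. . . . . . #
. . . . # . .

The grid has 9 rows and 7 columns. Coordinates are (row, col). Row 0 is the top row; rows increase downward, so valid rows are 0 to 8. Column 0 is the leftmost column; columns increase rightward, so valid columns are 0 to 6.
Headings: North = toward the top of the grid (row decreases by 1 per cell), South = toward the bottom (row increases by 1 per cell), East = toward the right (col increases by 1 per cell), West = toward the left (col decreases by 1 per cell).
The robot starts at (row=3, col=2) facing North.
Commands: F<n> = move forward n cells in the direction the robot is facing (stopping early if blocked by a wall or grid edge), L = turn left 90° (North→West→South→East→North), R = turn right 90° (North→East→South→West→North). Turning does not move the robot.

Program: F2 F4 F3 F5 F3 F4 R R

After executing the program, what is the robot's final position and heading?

Start: (row=3, col=2), facing North
  F2: move forward 2, now at (row=1, col=2)
  F4: move forward 1/4 (blocked), now at (row=0, col=2)
  F3: move forward 0/3 (blocked), now at (row=0, col=2)
  F5: move forward 0/5 (blocked), now at (row=0, col=2)
  F3: move forward 0/3 (blocked), now at (row=0, col=2)
  F4: move forward 0/4 (blocked), now at (row=0, col=2)
  R: turn right, now facing East
  R: turn right, now facing South
Final: (row=0, col=2), facing South

Answer: Final position: (row=0, col=2), facing South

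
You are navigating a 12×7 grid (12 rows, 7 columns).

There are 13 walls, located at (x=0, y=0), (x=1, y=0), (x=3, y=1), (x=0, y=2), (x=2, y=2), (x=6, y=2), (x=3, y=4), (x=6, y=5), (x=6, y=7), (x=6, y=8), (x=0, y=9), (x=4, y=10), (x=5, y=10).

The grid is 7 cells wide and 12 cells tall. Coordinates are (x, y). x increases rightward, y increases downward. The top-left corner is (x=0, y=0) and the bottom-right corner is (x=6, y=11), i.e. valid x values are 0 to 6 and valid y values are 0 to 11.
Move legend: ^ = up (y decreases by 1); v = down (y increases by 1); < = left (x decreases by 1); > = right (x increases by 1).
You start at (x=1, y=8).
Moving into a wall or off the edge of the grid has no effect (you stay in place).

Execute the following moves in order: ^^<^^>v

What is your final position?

Answer: Final position: (x=1, y=5)

Derivation:
Start: (x=1, y=8)
  ^ (up): (x=1, y=8) -> (x=1, y=7)
  ^ (up): (x=1, y=7) -> (x=1, y=6)
  < (left): (x=1, y=6) -> (x=0, y=6)
  ^ (up): (x=0, y=6) -> (x=0, y=5)
  ^ (up): (x=0, y=5) -> (x=0, y=4)
  > (right): (x=0, y=4) -> (x=1, y=4)
  v (down): (x=1, y=4) -> (x=1, y=5)
Final: (x=1, y=5)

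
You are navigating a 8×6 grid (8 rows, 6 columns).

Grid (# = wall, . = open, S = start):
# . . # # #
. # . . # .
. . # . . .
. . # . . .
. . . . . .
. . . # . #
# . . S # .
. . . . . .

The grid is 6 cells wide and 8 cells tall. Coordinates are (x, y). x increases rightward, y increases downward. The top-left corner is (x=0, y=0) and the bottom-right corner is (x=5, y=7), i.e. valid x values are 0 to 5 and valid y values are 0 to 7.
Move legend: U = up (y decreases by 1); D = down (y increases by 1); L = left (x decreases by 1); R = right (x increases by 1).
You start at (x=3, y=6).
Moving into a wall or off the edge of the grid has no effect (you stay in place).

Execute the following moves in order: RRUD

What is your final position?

Answer: Final position: (x=3, y=7)

Derivation:
Start: (x=3, y=6)
  R (right): blocked, stay at (x=3, y=6)
  R (right): blocked, stay at (x=3, y=6)
  U (up): blocked, stay at (x=3, y=6)
  D (down): (x=3, y=6) -> (x=3, y=7)
Final: (x=3, y=7)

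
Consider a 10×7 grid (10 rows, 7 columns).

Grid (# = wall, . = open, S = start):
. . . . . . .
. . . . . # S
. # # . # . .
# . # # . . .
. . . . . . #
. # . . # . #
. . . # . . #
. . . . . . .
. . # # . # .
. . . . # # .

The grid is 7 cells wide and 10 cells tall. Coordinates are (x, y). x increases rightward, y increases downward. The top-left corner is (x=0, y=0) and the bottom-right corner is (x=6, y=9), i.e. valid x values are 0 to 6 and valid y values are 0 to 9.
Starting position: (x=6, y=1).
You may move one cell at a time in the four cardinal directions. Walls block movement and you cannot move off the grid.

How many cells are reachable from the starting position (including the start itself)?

Answer: Reachable cells: 52

Derivation:
BFS flood-fill from (x=6, y=1):
  Distance 0: (x=6, y=1)
  Distance 1: (x=6, y=0), (x=6, y=2)
  Distance 2: (x=5, y=0), (x=5, y=2), (x=6, y=3)
  Distance 3: (x=4, y=0), (x=5, y=3)
  Distance 4: (x=3, y=0), (x=4, y=1), (x=4, y=3), (x=5, y=4)
  Distance 5: (x=2, y=0), (x=3, y=1), (x=4, y=4), (x=5, y=5)
  Distance 6: (x=1, y=0), (x=2, y=1), (x=3, y=2), (x=3, y=4), (x=5, y=6)
  Distance 7: (x=0, y=0), (x=1, y=1), (x=2, y=4), (x=3, y=5), (x=4, y=6), (x=5, y=7)
  Distance 8: (x=0, y=1), (x=1, y=4), (x=2, y=5), (x=4, y=7), (x=6, y=7)
  Distance 9: (x=0, y=2), (x=1, y=3), (x=0, y=4), (x=2, y=6), (x=3, y=7), (x=4, y=8), (x=6, y=8)
  Distance 10: (x=0, y=5), (x=1, y=6), (x=2, y=7), (x=6, y=9)
  Distance 11: (x=0, y=6), (x=1, y=7)
  Distance 12: (x=0, y=7), (x=1, y=8)
  Distance 13: (x=0, y=8), (x=1, y=9)
  Distance 14: (x=0, y=9), (x=2, y=9)
  Distance 15: (x=3, y=9)
Total reachable: 52 (grid has 52 open cells total)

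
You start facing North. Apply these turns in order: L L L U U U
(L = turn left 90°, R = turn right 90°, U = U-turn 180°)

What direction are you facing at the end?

Start: North
  L (left (90° counter-clockwise)) -> West
  L (left (90° counter-clockwise)) -> South
  L (left (90° counter-clockwise)) -> East
  U (U-turn (180°)) -> West
  U (U-turn (180°)) -> East
  U (U-turn (180°)) -> West
Final: West

Answer: Final heading: West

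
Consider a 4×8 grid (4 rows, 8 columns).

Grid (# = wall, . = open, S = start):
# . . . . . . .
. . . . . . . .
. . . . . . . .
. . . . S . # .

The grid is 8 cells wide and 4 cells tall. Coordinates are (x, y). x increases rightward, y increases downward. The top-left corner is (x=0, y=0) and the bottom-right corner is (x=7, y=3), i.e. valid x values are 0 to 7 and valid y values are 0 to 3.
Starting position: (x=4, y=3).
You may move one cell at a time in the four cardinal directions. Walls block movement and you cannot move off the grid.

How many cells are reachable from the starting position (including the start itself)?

Answer: Reachable cells: 30

Derivation:
BFS flood-fill from (x=4, y=3):
  Distance 0: (x=4, y=3)
  Distance 1: (x=4, y=2), (x=3, y=3), (x=5, y=3)
  Distance 2: (x=4, y=1), (x=3, y=2), (x=5, y=2), (x=2, y=3)
  Distance 3: (x=4, y=0), (x=3, y=1), (x=5, y=1), (x=2, y=2), (x=6, y=2), (x=1, y=3)
  Distance 4: (x=3, y=0), (x=5, y=0), (x=2, y=1), (x=6, y=1), (x=1, y=2), (x=7, y=2), (x=0, y=3)
  Distance 5: (x=2, y=0), (x=6, y=0), (x=1, y=1), (x=7, y=1), (x=0, y=2), (x=7, y=3)
  Distance 6: (x=1, y=0), (x=7, y=0), (x=0, y=1)
Total reachable: 30 (grid has 30 open cells total)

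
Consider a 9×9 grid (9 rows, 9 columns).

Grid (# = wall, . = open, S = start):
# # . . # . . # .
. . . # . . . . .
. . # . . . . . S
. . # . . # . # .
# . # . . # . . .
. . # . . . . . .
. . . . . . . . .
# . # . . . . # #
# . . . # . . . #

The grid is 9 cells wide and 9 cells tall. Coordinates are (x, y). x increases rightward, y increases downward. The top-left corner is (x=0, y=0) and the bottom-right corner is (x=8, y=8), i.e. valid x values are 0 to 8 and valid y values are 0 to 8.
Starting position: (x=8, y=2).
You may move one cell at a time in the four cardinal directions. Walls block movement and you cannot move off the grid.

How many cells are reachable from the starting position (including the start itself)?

Answer: Reachable cells: 61

Derivation:
BFS flood-fill from (x=8, y=2):
  Distance 0: (x=8, y=2)
  Distance 1: (x=8, y=1), (x=7, y=2), (x=8, y=3)
  Distance 2: (x=8, y=0), (x=7, y=1), (x=6, y=2), (x=8, y=4)
  Distance 3: (x=6, y=1), (x=5, y=2), (x=6, y=3), (x=7, y=4), (x=8, y=5)
  Distance 4: (x=6, y=0), (x=5, y=1), (x=4, y=2), (x=6, y=4), (x=7, y=5), (x=8, y=6)
  Distance 5: (x=5, y=0), (x=4, y=1), (x=3, y=2), (x=4, y=3), (x=6, y=5), (x=7, y=6)
  Distance 6: (x=3, y=3), (x=4, y=4), (x=5, y=5), (x=6, y=6)
  Distance 7: (x=3, y=4), (x=4, y=5), (x=5, y=6), (x=6, y=7)
  Distance 8: (x=3, y=5), (x=4, y=6), (x=5, y=7), (x=6, y=8)
  Distance 9: (x=3, y=6), (x=4, y=7), (x=5, y=8), (x=7, y=8)
  Distance 10: (x=2, y=6), (x=3, y=7)
  Distance 11: (x=1, y=6), (x=3, y=8)
  Distance 12: (x=1, y=5), (x=0, y=6), (x=1, y=7), (x=2, y=8)
  Distance 13: (x=1, y=4), (x=0, y=5), (x=1, y=8)
  Distance 14: (x=1, y=3)
  Distance 15: (x=1, y=2), (x=0, y=3)
  Distance 16: (x=1, y=1), (x=0, y=2)
  Distance 17: (x=0, y=1), (x=2, y=1)
  Distance 18: (x=2, y=0)
  Distance 19: (x=3, y=0)
Total reachable: 61 (grid has 61 open cells total)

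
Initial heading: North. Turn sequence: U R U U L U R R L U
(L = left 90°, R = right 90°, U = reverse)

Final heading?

Answer: Final heading: West

Derivation:
Start: North
  U (U-turn (180°)) -> South
  R (right (90° clockwise)) -> West
  U (U-turn (180°)) -> East
  U (U-turn (180°)) -> West
  L (left (90° counter-clockwise)) -> South
  U (U-turn (180°)) -> North
  R (right (90° clockwise)) -> East
  R (right (90° clockwise)) -> South
  L (left (90° counter-clockwise)) -> East
  U (U-turn (180°)) -> West
Final: West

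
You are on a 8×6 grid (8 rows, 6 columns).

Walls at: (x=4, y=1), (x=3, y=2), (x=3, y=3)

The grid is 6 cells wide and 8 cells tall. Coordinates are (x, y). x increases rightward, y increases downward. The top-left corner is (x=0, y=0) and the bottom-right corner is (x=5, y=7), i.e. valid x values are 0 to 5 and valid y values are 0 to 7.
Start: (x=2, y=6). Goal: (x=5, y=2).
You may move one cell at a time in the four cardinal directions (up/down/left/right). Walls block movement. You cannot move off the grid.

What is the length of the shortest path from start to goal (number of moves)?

BFS from (x=2, y=6) until reaching (x=5, y=2):
  Distance 0: (x=2, y=6)
  Distance 1: (x=2, y=5), (x=1, y=6), (x=3, y=6), (x=2, y=7)
  Distance 2: (x=2, y=4), (x=1, y=5), (x=3, y=5), (x=0, y=6), (x=4, y=6), (x=1, y=7), (x=3, y=7)
  Distance 3: (x=2, y=3), (x=1, y=4), (x=3, y=4), (x=0, y=5), (x=4, y=5), (x=5, y=6), (x=0, y=7), (x=4, y=7)
  Distance 4: (x=2, y=2), (x=1, y=3), (x=0, y=4), (x=4, y=4), (x=5, y=5), (x=5, y=7)
  Distance 5: (x=2, y=1), (x=1, y=2), (x=0, y=3), (x=4, y=3), (x=5, y=4)
  Distance 6: (x=2, y=0), (x=1, y=1), (x=3, y=1), (x=0, y=2), (x=4, y=2), (x=5, y=3)
  Distance 7: (x=1, y=0), (x=3, y=0), (x=0, y=1), (x=5, y=2)  <- goal reached here
One shortest path (7 moves): (x=2, y=6) -> (x=3, y=6) -> (x=4, y=6) -> (x=5, y=6) -> (x=5, y=5) -> (x=5, y=4) -> (x=5, y=3) -> (x=5, y=2)

Answer: Shortest path length: 7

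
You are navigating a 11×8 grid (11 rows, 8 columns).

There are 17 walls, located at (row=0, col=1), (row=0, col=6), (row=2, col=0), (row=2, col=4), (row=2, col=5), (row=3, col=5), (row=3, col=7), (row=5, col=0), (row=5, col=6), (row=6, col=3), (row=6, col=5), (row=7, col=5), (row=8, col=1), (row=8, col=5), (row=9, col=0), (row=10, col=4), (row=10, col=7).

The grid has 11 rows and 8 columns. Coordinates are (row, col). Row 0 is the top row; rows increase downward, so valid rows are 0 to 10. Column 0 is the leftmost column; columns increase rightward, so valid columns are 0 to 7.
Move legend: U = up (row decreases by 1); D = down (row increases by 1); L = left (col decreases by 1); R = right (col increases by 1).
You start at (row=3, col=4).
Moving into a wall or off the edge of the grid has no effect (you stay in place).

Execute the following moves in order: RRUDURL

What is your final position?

Answer: Final position: (row=3, col=3)

Derivation:
Start: (row=3, col=4)
  R (right): blocked, stay at (row=3, col=4)
  R (right): blocked, stay at (row=3, col=4)
  U (up): blocked, stay at (row=3, col=4)
  D (down): (row=3, col=4) -> (row=4, col=4)
  U (up): (row=4, col=4) -> (row=3, col=4)
  R (right): blocked, stay at (row=3, col=4)
  L (left): (row=3, col=4) -> (row=3, col=3)
Final: (row=3, col=3)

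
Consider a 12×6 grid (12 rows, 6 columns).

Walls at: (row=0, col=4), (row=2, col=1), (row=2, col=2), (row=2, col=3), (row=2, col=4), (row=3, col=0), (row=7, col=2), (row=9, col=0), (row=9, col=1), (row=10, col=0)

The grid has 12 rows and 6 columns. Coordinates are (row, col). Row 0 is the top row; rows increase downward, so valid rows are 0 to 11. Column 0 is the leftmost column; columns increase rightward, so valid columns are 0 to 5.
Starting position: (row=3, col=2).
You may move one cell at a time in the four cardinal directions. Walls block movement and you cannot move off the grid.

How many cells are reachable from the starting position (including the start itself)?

Answer: Reachable cells: 62

Derivation:
BFS flood-fill from (row=3, col=2):
  Distance 0: (row=3, col=2)
  Distance 1: (row=3, col=1), (row=3, col=3), (row=4, col=2)
  Distance 2: (row=3, col=4), (row=4, col=1), (row=4, col=3), (row=5, col=2)
  Distance 3: (row=3, col=5), (row=4, col=0), (row=4, col=4), (row=5, col=1), (row=5, col=3), (row=6, col=2)
  Distance 4: (row=2, col=5), (row=4, col=5), (row=5, col=0), (row=5, col=4), (row=6, col=1), (row=6, col=3)
  Distance 5: (row=1, col=5), (row=5, col=5), (row=6, col=0), (row=6, col=4), (row=7, col=1), (row=7, col=3)
  Distance 6: (row=0, col=5), (row=1, col=4), (row=6, col=5), (row=7, col=0), (row=7, col=4), (row=8, col=1), (row=8, col=3)
  Distance 7: (row=1, col=3), (row=7, col=5), (row=8, col=0), (row=8, col=2), (row=8, col=4), (row=9, col=3)
  Distance 8: (row=0, col=3), (row=1, col=2), (row=8, col=5), (row=9, col=2), (row=9, col=4), (row=10, col=3)
  Distance 9: (row=0, col=2), (row=1, col=1), (row=9, col=5), (row=10, col=2), (row=10, col=4), (row=11, col=3)
  Distance 10: (row=0, col=1), (row=1, col=0), (row=10, col=1), (row=10, col=5), (row=11, col=2), (row=11, col=4)
  Distance 11: (row=0, col=0), (row=2, col=0), (row=11, col=1), (row=11, col=5)
  Distance 12: (row=11, col=0)
Total reachable: 62 (grid has 62 open cells total)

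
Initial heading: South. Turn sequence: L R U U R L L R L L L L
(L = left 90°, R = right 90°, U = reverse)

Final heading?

Answer: Final heading: South

Derivation:
Start: South
  L (left (90° counter-clockwise)) -> East
  R (right (90° clockwise)) -> South
  U (U-turn (180°)) -> North
  U (U-turn (180°)) -> South
  R (right (90° clockwise)) -> West
  L (left (90° counter-clockwise)) -> South
  L (left (90° counter-clockwise)) -> East
  R (right (90° clockwise)) -> South
  L (left (90° counter-clockwise)) -> East
  L (left (90° counter-clockwise)) -> North
  L (left (90° counter-clockwise)) -> West
  L (left (90° counter-clockwise)) -> South
Final: South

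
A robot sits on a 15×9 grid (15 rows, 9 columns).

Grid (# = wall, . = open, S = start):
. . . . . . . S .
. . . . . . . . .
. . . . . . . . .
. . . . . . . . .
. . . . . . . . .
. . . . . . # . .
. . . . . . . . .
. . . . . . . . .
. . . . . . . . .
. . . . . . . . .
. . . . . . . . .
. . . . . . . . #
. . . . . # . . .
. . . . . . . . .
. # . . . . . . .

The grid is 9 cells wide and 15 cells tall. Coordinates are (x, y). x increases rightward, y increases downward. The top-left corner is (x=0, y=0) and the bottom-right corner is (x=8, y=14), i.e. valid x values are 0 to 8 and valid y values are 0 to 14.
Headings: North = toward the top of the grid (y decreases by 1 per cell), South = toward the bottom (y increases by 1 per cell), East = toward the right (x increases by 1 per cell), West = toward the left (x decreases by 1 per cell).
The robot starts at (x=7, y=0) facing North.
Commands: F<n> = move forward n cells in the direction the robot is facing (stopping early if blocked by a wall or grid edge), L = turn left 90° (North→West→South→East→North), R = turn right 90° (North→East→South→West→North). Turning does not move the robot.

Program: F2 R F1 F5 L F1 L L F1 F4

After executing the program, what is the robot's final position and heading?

Start: (x=7, y=0), facing North
  F2: move forward 0/2 (blocked), now at (x=7, y=0)
  R: turn right, now facing East
  F1: move forward 1, now at (x=8, y=0)
  F5: move forward 0/5 (blocked), now at (x=8, y=0)
  L: turn left, now facing North
  F1: move forward 0/1 (blocked), now at (x=8, y=0)
  L: turn left, now facing West
  L: turn left, now facing South
  F1: move forward 1, now at (x=8, y=1)
  F4: move forward 4, now at (x=8, y=5)
Final: (x=8, y=5), facing South

Answer: Final position: (x=8, y=5), facing South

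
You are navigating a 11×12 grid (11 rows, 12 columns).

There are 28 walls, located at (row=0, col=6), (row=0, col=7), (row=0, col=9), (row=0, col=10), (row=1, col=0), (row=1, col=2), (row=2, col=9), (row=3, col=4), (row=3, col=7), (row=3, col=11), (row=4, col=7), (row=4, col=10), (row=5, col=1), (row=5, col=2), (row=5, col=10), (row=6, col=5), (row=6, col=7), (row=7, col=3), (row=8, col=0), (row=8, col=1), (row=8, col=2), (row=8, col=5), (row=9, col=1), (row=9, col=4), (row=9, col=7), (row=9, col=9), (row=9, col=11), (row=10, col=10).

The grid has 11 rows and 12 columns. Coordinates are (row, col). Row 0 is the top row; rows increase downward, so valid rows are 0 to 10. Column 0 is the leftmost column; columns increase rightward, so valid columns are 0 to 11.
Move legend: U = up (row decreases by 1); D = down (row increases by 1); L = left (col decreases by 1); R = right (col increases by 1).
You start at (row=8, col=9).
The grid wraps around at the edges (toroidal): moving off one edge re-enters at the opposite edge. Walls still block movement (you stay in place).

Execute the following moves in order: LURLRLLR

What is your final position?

Answer: Final position: (row=7, col=8)

Derivation:
Start: (row=8, col=9)
  L (left): (row=8, col=9) -> (row=8, col=8)
  U (up): (row=8, col=8) -> (row=7, col=8)
  R (right): (row=7, col=8) -> (row=7, col=9)
  L (left): (row=7, col=9) -> (row=7, col=8)
  R (right): (row=7, col=8) -> (row=7, col=9)
  L (left): (row=7, col=9) -> (row=7, col=8)
  L (left): (row=7, col=8) -> (row=7, col=7)
  R (right): (row=7, col=7) -> (row=7, col=8)
Final: (row=7, col=8)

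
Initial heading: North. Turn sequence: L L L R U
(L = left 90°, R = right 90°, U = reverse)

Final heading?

Answer: Final heading: North

Derivation:
Start: North
  L (left (90° counter-clockwise)) -> West
  L (left (90° counter-clockwise)) -> South
  L (left (90° counter-clockwise)) -> East
  R (right (90° clockwise)) -> South
  U (U-turn (180°)) -> North
Final: North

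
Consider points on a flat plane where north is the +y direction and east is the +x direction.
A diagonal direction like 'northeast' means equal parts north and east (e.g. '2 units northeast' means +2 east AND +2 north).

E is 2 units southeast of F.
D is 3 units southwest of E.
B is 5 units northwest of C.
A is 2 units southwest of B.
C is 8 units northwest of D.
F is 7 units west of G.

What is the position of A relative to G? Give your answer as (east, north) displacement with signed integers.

Place G at the origin (east=0, north=0).
  F is 7 units west of G: delta (east=-7, north=+0); F at (east=-7, north=0).
  E is 2 units southeast of F: delta (east=+2, north=-2); E at (east=-5, north=-2).
  D is 3 units southwest of E: delta (east=-3, north=-3); D at (east=-8, north=-5).
  C is 8 units northwest of D: delta (east=-8, north=+8); C at (east=-16, north=3).
  B is 5 units northwest of C: delta (east=-5, north=+5); B at (east=-21, north=8).
  A is 2 units southwest of B: delta (east=-2, north=-2); A at (east=-23, north=6).
Therefore A relative to G: (east=-23, north=6).

Answer: A is at (east=-23, north=6) relative to G.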